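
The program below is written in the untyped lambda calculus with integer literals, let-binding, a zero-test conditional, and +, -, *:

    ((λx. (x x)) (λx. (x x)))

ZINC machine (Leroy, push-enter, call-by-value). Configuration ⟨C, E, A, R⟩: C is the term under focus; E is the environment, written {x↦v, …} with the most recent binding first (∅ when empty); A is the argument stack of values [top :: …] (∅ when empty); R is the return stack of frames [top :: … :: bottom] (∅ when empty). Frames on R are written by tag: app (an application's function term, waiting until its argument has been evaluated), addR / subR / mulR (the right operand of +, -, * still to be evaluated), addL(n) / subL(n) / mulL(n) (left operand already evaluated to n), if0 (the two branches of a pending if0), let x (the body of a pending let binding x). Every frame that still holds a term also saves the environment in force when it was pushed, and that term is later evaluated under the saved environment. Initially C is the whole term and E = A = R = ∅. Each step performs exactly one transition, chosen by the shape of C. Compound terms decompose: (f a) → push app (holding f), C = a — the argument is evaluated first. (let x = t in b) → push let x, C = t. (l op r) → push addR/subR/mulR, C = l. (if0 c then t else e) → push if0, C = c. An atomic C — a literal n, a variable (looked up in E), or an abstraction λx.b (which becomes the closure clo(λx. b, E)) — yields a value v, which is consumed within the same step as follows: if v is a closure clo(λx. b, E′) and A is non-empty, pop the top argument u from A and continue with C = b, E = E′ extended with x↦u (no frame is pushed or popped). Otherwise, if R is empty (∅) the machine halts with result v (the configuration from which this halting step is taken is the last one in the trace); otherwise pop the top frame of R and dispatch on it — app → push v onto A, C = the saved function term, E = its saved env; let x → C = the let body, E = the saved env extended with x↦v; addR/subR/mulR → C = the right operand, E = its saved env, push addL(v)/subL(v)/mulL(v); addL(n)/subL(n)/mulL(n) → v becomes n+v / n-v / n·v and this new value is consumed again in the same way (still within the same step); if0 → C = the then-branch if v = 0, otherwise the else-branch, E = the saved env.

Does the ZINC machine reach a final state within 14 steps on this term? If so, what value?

Answer: DIVERGES (no final state within 14 steps)

Derivation:
step 0: <C=((λx. (x x)) (λx. (x x))), E=∅, A=∅, R=∅>
step 1: <C=(λx. (x x)), E=∅, A=∅, R=[app]>
step 2: <C=(λx. (x x)), E=∅, A=[clo(λx. (x x), ∅)], R=∅>
step 3: <C=(x x), E={x↦clo(λx. (x x), ∅)}, A=∅, R=∅>
step 4: <C=x, E={x↦clo(λx. (x x), ∅)}, A=∅, R=[app]>
step 5: <C=x, E={x↦clo(λx. (x x), ∅)}, A=[clo(λx. (x x), ∅)], R=∅>
… configuration repeats with period 3 (steps 3–5 recur indefinitely) …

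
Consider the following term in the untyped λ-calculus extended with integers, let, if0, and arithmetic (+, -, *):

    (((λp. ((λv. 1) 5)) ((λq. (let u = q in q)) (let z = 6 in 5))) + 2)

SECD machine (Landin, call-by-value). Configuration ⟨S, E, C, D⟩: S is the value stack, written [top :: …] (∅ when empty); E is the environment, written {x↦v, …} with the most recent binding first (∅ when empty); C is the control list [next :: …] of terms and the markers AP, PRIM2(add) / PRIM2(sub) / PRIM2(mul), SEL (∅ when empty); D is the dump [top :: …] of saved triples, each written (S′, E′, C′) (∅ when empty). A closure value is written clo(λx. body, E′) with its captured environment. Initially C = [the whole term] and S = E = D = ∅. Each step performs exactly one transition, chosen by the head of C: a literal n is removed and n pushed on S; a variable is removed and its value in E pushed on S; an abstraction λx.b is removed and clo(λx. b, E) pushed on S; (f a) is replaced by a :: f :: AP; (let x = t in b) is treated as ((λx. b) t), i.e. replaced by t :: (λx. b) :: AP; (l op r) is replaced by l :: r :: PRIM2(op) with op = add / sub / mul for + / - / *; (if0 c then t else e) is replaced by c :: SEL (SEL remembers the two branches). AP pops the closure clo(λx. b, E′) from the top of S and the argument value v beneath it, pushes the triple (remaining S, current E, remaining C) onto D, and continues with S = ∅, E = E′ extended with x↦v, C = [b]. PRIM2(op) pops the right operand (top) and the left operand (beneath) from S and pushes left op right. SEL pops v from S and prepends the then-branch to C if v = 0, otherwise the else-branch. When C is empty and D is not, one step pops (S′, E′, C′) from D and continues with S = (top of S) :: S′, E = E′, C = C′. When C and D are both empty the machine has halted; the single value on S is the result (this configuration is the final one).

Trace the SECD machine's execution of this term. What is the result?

Answer: 3

Execution trace:
0. ⟨S=∅; E=∅; C=[(((λp. ((λv. 1) 5)) ((λq. (let u = q in q)) (let z = 6 in 5))) + 2)]; D=∅⟩
1. ⟨S=∅; E=∅; C=[((λp. ((λv. 1) 5)) ((λq. (let u = q in q)) (let z = 6 in 5))) :: 2 :: PRIM2(add)]; D=∅⟩
2. ⟨S=∅; E=∅; C=[((λq. (let u = q in q)) (let z = 6 in 5)) :: (λp. ((λv. 1) 5)) :: AP :: 2 :: PRIM2(add)]; D=∅⟩
3. ⟨S=∅; E=∅; C=[(let z = 6 in 5) :: (λq. (let u = q in q)) :: AP :: (λp. ((λv. 1) 5)) :: AP :: 2 :: PRIM2(add)]; D=∅⟩
4. ⟨S=∅; E=∅; C=[6 :: (λz. 5) :: AP :: (λq. (let u = q in q)) :: AP :: (λp. ((λv. 1) 5)) :: AP :: 2 :: PRIM2(add)]; D=∅⟩
5. ⟨S=[6]; E=∅; C=[(λz. 5) :: AP :: (λq. (let u = q in q)) :: AP :: (λp. ((λv. 1) 5)) :: AP :: 2 :: PRIM2(add)]; D=∅⟩
6. ⟨S=[clo(λz. 5, ∅) :: 6]; E=∅; C=[AP :: (λq. (let u = q in q)) :: AP :: (λp. ((λv. 1) 5)) :: AP :: 2 :: PRIM2(add)]; D=∅⟩
7. ⟨S=∅; E={z↦6}; C=[5]; D=[(∅, ∅, [(λq. (let u = q in q)) :: AP :: (λp. ((λv. 1) 5)) :: AP :: 2 :: PRIM2(add)])]⟩
8. ⟨S=[5]; E={z↦6}; C=∅; D=[(∅, ∅, [(λq. (let u = q in q)) :: AP :: (λp. ((λv. 1) 5)) :: AP :: 2 :: PRIM2(add)])]⟩
9. ⟨S=[5]; E=∅; C=[(λq. (let u = q in q)) :: AP :: (λp. ((λv. 1) 5)) :: AP :: 2 :: PRIM2(add)]; D=∅⟩
10. ⟨S=[clo(λq. (let u = q in q), ∅) :: 5]; E=∅; C=[AP :: (λp. ((λv. 1) 5)) :: AP :: 2 :: PRIM2(add)]; D=∅⟩
11. ⟨S=∅; E={q↦5}; C=[(let u = q in q)]; D=[(∅, ∅, [(λp. ((λv. 1) 5)) :: AP :: 2 :: PRIM2(add)])]⟩
12. ⟨S=∅; E={q↦5}; C=[q :: (λu. q) :: AP]; D=[(∅, ∅, [(λp. ((λv. 1) 5)) :: AP :: 2 :: PRIM2(add)])]⟩
13. ⟨S=[5]; E={q↦5}; C=[(λu. q) :: AP]; D=[(∅, ∅, [(λp. ((λv. 1) 5)) :: AP :: 2 :: PRIM2(add)])]⟩
14. ⟨S=[clo(λu. q, {q↦5}) :: 5]; E={q↦5}; C=[AP]; D=[(∅, ∅, [(λp. ((λv. 1) 5)) :: AP :: 2 :: PRIM2(add)])]⟩
15. ⟨S=∅; E={u↦5, q↦5}; C=[q]; D=[(∅, {q↦5}, ∅) :: (∅, ∅, [(λp. ((λv. 1) 5)) :: AP :: 2 :: PRIM2(add)])]⟩
16. ⟨S=[5]; E={u↦5, q↦5}; C=∅; D=[(∅, {q↦5}, ∅) :: (∅, ∅, [(λp. ((λv. 1) 5)) :: AP :: 2 :: PRIM2(add)])]⟩
17. ⟨S=[5]; E={q↦5}; C=∅; D=[(∅, ∅, [(λp. ((λv. 1) 5)) :: AP :: 2 :: PRIM2(add)])]⟩
18. ⟨S=[5]; E=∅; C=[(λp. ((λv. 1) 5)) :: AP :: 2 :: PRIM2(add)]; D=∅⟩
19. ⟨S=[clo(λp. ((λv. 1) 5), ∅) :: 5]; E=∅; C=[AP :: 2 :: PRIM2(add)]; D=∅⟩
20. ⟨S=∅; E={p↦5}; C=[((λv. 1) 5)]; D=[(∅, ∅, [2 :: PRIM2(add)])]⟩
21. ⟨S=∅; E={p↦5}; C=[5 :: (λv. 1) :: AP]; D=[(∅, ∅, [2 :: PRIM2(add)])]⟩
22. ⟨S=[5]; E={p↦5}; C=[(λv. 1) :: AP]; D=[(∅, ∅, [2 :: PRIM2(add)])]⟩
23. ⟨S=[clo(λv. 1, {p↦5}) :: 5]; E={p↦5}; C=[AP]; D=[(∅, ∅, [2 :: PRIM2(add)])]⟩
24. ⟨S=∅; E={v↦5, p↦5}; C=[1]; D=[(∅, {p↦5}, ∅) :: (∅, ∅, [2 :: PRIM2(add)])]⟩
25. ⟨S=[1]; E={v↦5, p↦5}; C=∅; D=[(∅, {p↦5}, ∅) :: (∅, ∅, [2 :: PRIM2(add)])]⟩
26. ⟨S=[1]; E={p↦5}; C=∅; D=[(∅, ∅, [2 :: PRIM2(add)])]⟩
27. ⟨S=[1]; E=∅; C=[2 :: PRIM2(add)]; D=∅⟩
28. ⟨S=[2 :: 1]; E=∅; C=[PRIM2(add)]; D=∅⟩
29. ⟨S=[3]; E=∅; C=∅; D=∅⟩
→ final value 3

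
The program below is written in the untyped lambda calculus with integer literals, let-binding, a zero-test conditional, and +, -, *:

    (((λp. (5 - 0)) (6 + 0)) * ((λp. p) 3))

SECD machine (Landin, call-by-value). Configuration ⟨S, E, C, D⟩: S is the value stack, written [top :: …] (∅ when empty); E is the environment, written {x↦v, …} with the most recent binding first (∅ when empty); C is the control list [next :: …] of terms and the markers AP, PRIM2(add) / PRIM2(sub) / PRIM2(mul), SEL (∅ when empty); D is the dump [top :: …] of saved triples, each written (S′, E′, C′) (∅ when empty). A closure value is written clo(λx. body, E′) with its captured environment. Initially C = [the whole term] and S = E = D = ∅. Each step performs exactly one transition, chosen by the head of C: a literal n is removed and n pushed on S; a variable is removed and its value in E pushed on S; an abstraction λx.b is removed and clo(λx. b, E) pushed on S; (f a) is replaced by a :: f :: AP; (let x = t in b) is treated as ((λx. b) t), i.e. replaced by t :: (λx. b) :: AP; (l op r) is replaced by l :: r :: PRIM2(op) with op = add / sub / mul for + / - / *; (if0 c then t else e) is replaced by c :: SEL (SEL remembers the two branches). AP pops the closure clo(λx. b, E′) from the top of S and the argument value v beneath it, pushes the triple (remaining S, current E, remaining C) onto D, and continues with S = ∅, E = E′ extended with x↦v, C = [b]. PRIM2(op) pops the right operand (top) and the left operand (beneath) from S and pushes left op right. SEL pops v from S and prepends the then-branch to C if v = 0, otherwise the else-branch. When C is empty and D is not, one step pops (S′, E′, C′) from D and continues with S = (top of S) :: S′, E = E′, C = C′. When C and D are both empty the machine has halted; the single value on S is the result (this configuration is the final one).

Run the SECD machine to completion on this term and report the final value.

Answer: 15

Derivation:
step 0: ⟨S=∅; E=∅; C=[(((λp. (5 - 0)) (6 + 0)) * ((λp. p) 3))]; D=∅⟩
step 1: ⟨S=∅; E=∅; C=[((λp. (5 - 0)) (6 + 0)) :: ((λp. p) 3) :: PRIM2(mul)]; D=∅⟩
step 2: ⟨S=∅; E=∅; C=[(6 + 0) :: (λp. (5 - 0)) :: AP :: ((λp. p) 3) :: PRIM2(mul)]; D=∅⟩
step 3: ⟨S=∅; E=∅; C=[6 :: 0 :: PRIM2(add) :: (λp. (5 - 0)) :: AP :: ((λp. p) 3) :: PRIM2(mul)]; D=∅⟩
step 4: ⟨S=[6]; E=∅; C=[0 :: PRIM2(add) :: (λp. (5 - 0)) :: AP :: ((λp. p) 3) :: PRIM2(mul)]; D=∅⟩
step 5: ⟨S=[0 :: 6]; E=∅; C=[PRIM2(add) :: (λp. (5 - 0)) :: AP :: ((λp. p) 3) :: PRIM2(mul)]; D=∅⟩
step 6: ⟨S=[6]; E=∅; C=[(λp. (5 - 0)) :: AP :: ((λp. p) 3) :: PRIM2(mul)]; D=∅⟩
step 7: ⟨S=[clo(λp. (5 - 0), ∅) :: 6]; E=∅; C=[AP :: ((λp. p) 3) :: PRIM2(mul)]; D=∅⟩
step 8: ⟨S=∅; E={p↦6}; C=[(5 - 0)]; D=[(∅, ∅, [((λp. p) 3) :: PRIM2(mul)])]⟩
step 9: ⟨S=∅; E={p↦6}; C=[5 :: 0 :: PRIM2(sub)]; D=[(∅, ∅, [((λp. p) 3) :: PRIM2(mul)])]⟩
step 10: ⟨S=[5]; E={p↦6}; C=[0 :: PRIM2(sub)]; D=[(∅, ∅, [((λp. p) 3) :: PRIM2(mul)])]⟩
step 11: ⟨S=[0 :: 5]; E={p↦6}; C=[PRIM2(sub)]; D=[(∅, ∅, [((λp. p) 3) :: PRIM2(mul)])]⟩
step 12: ⟨S=[5]; E={p↦6}; C=∅; D=[(∅, ∅, [((λp. p) 3) :: PRIM2(mul)])]⟩
step 13: ⟨S=[5]; E=∅; C=[((λp. p) 3) :: PRIM2(mul)]; D=∅⟩
step 14: ⟨S=[5]; E=∅; C=[3 :: (λp. p) :: AP :: PRIM2(mul)]; D=∅⟩
step 15: ⟨S=[3 :: 5]; E=∅; C=[(λp. p) :: AP :: PRIM2(mul)]; D=∅⟩
step 16: ⟨S=[clo(λp. p, ∅) :: 3 :: 5]; E=∅; C=[AP :: PRIM2(mul)]; D=∅⟩
step 17: ⟨S=∅; E={p↦3}; C=[p]; D=[([5], ∅, [PRIM2(mul)])]⟩
step 18: ⟨S=[3]; E={p↦3}; C=∅; D=[([5], ∅, [PRIM2(mul)])]⟩
step 19: ⟨S=[3 :: 5]; E=∅; C=[PRIM2(mul)]; D=∅⟩
step 20: ⟨S=[15]; E=∅; C=∅; D=∅⟩
→ final value 15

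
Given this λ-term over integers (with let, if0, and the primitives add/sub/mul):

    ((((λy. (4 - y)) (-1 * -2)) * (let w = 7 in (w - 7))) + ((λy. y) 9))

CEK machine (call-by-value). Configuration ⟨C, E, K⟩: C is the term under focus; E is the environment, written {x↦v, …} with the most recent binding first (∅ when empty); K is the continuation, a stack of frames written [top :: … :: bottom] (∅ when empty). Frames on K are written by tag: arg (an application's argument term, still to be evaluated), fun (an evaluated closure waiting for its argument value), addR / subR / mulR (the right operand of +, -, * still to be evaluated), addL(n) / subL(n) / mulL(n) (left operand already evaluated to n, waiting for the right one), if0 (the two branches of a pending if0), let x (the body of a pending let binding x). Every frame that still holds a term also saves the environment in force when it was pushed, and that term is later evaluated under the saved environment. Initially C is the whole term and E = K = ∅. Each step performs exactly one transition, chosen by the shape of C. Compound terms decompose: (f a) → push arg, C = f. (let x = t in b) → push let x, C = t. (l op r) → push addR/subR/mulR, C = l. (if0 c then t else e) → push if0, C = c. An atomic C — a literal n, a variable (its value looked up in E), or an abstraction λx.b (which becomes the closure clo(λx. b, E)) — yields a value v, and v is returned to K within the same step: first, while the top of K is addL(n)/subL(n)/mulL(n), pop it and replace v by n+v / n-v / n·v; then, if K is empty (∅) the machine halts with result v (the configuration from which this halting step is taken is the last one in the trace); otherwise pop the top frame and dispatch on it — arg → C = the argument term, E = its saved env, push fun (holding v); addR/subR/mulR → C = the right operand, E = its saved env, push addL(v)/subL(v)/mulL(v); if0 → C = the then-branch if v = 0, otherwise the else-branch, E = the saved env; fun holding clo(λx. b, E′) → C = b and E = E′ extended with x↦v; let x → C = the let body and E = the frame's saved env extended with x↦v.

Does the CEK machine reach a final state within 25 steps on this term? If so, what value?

step 0: ⟨C=((((λy. (4 - y)) (-1 * -2)) * (let w = 7 in (w - 7))) + ((λy. y) 9)); E=∅; K=∅⟩
step 1: ⟨C=(((λy. (4 - y)) (-1 * -2)) * (let w = 7 in (w - 7))); E=∅; K=[addR]⟩
step 2: ⟨C=((λy. (4 - y)) (-1 * -2)); E=∅; K=[mulR :: addR]⟩
step 3: ⟨C=(λy. (4 - y)); E=∅; K=[arg :: mulR :: addR]⟩
step 4: ⟨C=(-1 * -2); E=∅; K=[fun :: mulR :: addR]⟩
step 5: ⟨C=-1; E=∅; K=[mulR :: fun :: mulR :: addR]⟩
step 6: ⟨C=-2; E=∅; K=[mulL(-1) :: fun :: mulR :: addR]⟩
step 7: ⟨C=(4 - y); E={y↦2}; K=[mulR :: addR]⟩
step 8: ⟨C=4; E={y↦2}; K=[subR :: mulR :: addR]⟩
step 9: ⟨C=y; E={y↦2}; K=[subL(4) :: mulR :: addR]⟩
step 10: ⟨C=(let w = 7 in (w - 7)); E=∅; K=[mulL(2) :: addR]⟩
step 11: ⟨C=7; E=∅; K=[let w :: mulL(2) :: addR]⟩
step 12: ⟨C=(w - 7); E={w↦7}; K=[mulL(2) :: addR]⟩
step 13: ⟨C=w; E={w↦7}; K=[subR :: mulL(2) :: addR]⟩
step 14: ⟨C=7; E={w↦7}; K=[subL(7) :: mulL(2) :: addR]⟩
step 15: ⟨C=((λy. y) 9); E=∅; K=[addL(0)]⟩
step 16: ⟨C=(λy. y); E=∅; K=[arg :: addL(0)]⟩
step 17: ⟨C=9; E=∅; K=[fun :: addL(0)]⟩
step 18: ⟨C=y; E={y↦9}; K=[addL(0)]⟩
→ final value 9

Answer: 9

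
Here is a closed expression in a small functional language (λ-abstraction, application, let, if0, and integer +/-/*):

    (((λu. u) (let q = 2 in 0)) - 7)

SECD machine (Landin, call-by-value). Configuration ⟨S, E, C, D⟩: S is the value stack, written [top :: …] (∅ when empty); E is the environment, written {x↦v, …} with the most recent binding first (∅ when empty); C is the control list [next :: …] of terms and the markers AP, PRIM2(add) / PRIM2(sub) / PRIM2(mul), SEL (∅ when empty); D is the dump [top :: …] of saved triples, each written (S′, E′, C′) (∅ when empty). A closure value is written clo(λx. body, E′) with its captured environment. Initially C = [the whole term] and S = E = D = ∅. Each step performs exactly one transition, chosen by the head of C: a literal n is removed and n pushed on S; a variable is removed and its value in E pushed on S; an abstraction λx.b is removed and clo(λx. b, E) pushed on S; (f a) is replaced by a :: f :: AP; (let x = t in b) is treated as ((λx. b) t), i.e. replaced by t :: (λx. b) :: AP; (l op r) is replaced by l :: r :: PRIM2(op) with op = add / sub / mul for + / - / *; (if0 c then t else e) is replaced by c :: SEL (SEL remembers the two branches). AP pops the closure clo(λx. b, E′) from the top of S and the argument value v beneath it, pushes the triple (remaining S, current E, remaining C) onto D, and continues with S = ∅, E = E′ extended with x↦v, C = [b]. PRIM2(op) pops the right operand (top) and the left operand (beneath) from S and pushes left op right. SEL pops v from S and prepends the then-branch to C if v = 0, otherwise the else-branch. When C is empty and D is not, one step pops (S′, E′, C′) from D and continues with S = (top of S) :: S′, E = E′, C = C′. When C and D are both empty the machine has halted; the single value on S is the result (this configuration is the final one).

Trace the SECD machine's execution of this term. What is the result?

[0] [S=∅ | E=∅ | C=[(((λu. u) (let q = 2 in 0)) - 7)] | D=∅]
[1] [S=∅ | E=∅ | C=[((λu. u) (let q = 2 in 0)) :: 7 :: PRIM2(sub)] | D=∅]
[2] [S=∅ | E=∅ | C=[(let q = 2 in 0) :: (λu. u) :: AP :: 7 :: PRIM2(sub)] | D=∅]
[3] [S=∅ | E=∅ | C=[2 :: (λq. 0) :: AP :: (λu. u) :: AP :: 7 :: PRIM2(sub)] | D=∅]
[4] [S=[2] | E=∅ | C=[(λq. 0) :: AP :: (λu. u) :: AP :: 7 :: PRIM2(sub)] | D=∅]
[5] [S=[clo(λq. 0, ∅) :: 2] | E=∅ | C=[AP :: (λu. u) :: AP :: 7 :: PRIM2(sub)] | D=∅]
[6] [S=∅ | E={q↦2} | C=[0] | D=[(∅, ∅, [(λu. u) :: AP :: 7 :: PRIM2(sub)])]]
[7] [S=[0] | E={q↦2} | C=∅ | D=[(∅, ∅, [(λu. u) :: AP :: 7 :: PRIM2(sub)])]]
[8] [S=[0] | E=∅ | C=[(λu. u) :: AP :: 7 :: PRIM2(sub)] | D=∅]
[9] [S=[clo(λu. u, ∅) :: 0] | E=∅ | C=[AP :: 7 :: PRIM2(sub)] | D=∅]
[10] [S=∅ | E={u↦0} | C=[u] | D=[(∅, ∅, [7 :: PRIM2(sub)])]]
[11] [S=[0] | E={u↦0} | C=∅ | D=[(∅, ∅, [7 :: PRIM2(sub)])]]
[12] [S=[0] | E=∅ | C=[7 :: PRIM2(sub)] | D=∅]
[13] [S=[7 :: 0] | E=∅ | C=[PRIM2(sub)] | D=∅]
[14] [S=[-7] | E=∅ | C=∅ | D=∅]
→ final value -7

Answer: -7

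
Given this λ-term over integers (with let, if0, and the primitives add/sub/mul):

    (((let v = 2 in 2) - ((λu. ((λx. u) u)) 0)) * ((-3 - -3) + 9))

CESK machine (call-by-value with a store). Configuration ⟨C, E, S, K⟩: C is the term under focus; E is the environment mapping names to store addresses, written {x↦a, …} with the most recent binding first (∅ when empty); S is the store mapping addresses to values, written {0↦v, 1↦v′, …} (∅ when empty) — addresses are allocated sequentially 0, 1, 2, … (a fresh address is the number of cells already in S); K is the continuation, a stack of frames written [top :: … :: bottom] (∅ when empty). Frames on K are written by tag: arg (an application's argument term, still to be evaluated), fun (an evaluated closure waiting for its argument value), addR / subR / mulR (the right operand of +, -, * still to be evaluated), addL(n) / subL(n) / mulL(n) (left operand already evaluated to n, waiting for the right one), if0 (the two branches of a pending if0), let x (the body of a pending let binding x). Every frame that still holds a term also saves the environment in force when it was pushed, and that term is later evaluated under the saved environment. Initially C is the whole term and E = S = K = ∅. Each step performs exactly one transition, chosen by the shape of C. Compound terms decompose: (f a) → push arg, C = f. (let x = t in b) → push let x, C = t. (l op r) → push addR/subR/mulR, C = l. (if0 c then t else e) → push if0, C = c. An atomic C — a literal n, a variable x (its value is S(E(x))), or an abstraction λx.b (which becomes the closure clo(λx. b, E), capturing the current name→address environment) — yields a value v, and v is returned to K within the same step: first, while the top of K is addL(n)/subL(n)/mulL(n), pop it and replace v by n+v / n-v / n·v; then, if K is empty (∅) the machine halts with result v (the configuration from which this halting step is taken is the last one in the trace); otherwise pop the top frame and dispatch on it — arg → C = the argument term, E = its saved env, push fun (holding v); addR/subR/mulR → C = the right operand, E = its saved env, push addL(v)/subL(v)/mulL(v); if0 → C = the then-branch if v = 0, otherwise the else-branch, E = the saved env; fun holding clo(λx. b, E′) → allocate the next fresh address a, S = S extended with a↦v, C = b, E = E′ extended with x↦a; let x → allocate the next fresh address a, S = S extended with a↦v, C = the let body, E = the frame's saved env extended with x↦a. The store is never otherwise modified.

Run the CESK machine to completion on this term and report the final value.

[0] [C=(((let v = 2 in 2) - ((λu. ((λx. u) u)) 0)) * ((-3 - -3) + 9)) | E=∅ | S=∅ | K=∅]
[1] [C=((let v = 2 in 2) - ((λu. ((λx. u) u)) 0)) | E=∅ | S=∅ | K=[mulR]]
[2] [C=(let v = 2 in 2) | E=∅ | S=∅ | K=[subR :: mulR]]
[3] [C=2 | E=∅ | S=∅ | K=[let v :: subR :: mulR]]
[4] [C=2 | E={v↦0} | S={0↦2} | K=[subR :: mulR]]
[5] [C=((λu. ((λx. u) u)) 0) | E=∅ | S={0↦2} | K=[subL(2) :: mulR]]
[6] [C=(λu. ((λx. u) u)) | E=∅ | S={0↦2} | K=[arg :: subL(2) :: mulR]]
[7] [C=0 | E=∅ | S={0↦2} | K=[fun :: subL(2) :: mulR]]
[8] [C=((λx. u) u) | E={u↦1} | S={0↦2, 1↦0} | K=[subL(2) :: mulR]]
[9] [C=(λx. u) | E={u↦1} | S={0↦2, 1↦0} | K=[arg :: subL(2) :: mulR]]
[10] [C=u | E={u↦1} | S={0↦2, 1↦0} | K=[fun :: subL(2) :: mulR]]
[11] [C=u | E={x↦2, u↦1} | S={0↦2, 1↦0, 2↦0} | K=[subL(2) :: mulR]]
[12] [C=((-3 - -3) + 9) | E=∅ | S={0↦2, 1↦0, 2↦0} | K=[mulL(2)]]
[13] [C=(-3 - -3) | E=∅ | S={0↦2, 1↦0, 2↦0} | K=[addR :: mulL(2)]]
[14] [C=-3 | E=∅ | S={0↦2, 1↦0, 2↦0} | K=[subR :: addR :: mulL(2)]]
[15] [C=-3 | E=∅ | S={0↦2, 1↦0, 2↦0} | K=[subL(-3) :: addR :: mulL(2)]]
[16] [C=9 | E=∅ | S={0↦2, 1↦0, 2↦0} | K=[addL(0) :: mulL(2)]]
→ final value 18

Answer: 18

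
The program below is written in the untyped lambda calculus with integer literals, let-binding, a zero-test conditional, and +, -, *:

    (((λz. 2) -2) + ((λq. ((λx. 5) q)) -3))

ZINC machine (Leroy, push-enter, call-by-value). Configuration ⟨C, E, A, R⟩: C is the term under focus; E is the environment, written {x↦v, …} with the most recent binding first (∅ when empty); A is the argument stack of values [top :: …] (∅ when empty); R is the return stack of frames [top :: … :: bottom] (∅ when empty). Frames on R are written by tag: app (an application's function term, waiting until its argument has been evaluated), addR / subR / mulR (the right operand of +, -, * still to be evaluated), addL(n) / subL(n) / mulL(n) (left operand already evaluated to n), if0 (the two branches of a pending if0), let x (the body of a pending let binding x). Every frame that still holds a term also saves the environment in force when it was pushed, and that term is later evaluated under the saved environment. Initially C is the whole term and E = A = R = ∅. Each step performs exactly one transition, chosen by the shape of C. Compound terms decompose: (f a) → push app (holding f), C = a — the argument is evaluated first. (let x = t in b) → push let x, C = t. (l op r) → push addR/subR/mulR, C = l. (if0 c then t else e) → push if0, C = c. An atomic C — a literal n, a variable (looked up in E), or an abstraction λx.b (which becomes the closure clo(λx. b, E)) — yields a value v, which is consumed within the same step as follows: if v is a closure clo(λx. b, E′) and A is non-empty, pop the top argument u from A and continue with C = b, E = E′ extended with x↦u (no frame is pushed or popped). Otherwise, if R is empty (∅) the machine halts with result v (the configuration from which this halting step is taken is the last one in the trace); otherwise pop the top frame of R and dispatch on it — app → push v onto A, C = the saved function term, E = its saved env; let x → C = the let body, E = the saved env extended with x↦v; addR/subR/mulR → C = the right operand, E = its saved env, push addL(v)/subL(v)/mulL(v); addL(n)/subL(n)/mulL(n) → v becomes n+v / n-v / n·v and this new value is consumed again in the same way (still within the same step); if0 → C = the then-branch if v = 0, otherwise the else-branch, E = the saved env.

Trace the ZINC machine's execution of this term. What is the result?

Answer: 7

Derivation:
0. ⟨C=(((λz. 2) -2) + ((λq. ((λx. 5) q)) -3)); E=∅; A=∅; R=∅⟩
1. ⟨C=((λz. 2) -2); E=∅; A=∅; R=[addR]⟩
2. ⟨C=-2; E=∅; A=∅; R=[app :: addR]⟩
3. ⟨C=(λz. 2); E=∅; A=[-2]; R=[addR]⟩
4. ⟨C=2; E={z↦-2}; A=∅; R=[addR]⟩
5. ⟨C=((λq. ((λx. 5) q)) -3); E=∅; A=∅; R=[addL(2)]⟩
6. ⟨C=-3; E=∅; A=∅; R=[app :: addL(2)]⟩
7. ⟨C=(λq. ((λx. 5) q)); E=∅; A=[-3]; R=[addL(2)]⟩
8. ⟨C=((λx. 5) q); E={q↦-3}; A=∅; R=[addL(2)]⟩
9. ⟨C=q; E={q↦-3}; A=∅; R=[app :: addL(2)]⟩
10. ⟨C=(λx. 5); E={q↦-3}; A=[-3]; R=[addL(2)]⟩
11. ⟨C=5; E={x↦-3, q↦-3}; A=∅; R=[addL(2)]⟩
→ final value 7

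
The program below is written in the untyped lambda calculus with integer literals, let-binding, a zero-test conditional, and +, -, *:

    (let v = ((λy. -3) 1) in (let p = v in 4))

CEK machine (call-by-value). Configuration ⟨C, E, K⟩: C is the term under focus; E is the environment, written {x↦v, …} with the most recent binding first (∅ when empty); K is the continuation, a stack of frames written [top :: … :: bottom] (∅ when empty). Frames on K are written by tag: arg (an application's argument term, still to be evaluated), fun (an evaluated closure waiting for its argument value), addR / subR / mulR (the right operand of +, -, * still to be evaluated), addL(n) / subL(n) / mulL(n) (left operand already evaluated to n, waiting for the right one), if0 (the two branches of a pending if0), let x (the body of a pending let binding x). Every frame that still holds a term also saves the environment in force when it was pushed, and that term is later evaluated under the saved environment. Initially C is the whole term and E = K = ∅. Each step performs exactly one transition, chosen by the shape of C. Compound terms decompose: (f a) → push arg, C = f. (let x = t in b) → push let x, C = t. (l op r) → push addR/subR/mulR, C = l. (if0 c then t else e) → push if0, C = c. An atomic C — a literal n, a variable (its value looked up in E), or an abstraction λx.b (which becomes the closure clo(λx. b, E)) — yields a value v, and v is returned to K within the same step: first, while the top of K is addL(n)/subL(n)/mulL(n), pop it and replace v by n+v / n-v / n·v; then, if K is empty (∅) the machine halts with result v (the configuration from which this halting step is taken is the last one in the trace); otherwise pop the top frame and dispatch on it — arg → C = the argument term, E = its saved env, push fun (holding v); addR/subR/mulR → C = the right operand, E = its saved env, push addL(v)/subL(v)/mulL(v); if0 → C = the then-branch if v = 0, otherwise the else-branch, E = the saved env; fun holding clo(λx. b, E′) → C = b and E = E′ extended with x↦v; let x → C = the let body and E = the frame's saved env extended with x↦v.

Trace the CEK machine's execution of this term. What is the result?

step 0: <C=(let v = ((λy. -3) 1) in (let p = v in 4)), E=∅, K=∅>
step 1: <C=((λy. -3) 1), E=∅, K=[let v]>
step 2: <C=(λy. -3), E=∅, K=[arg :: let v]>
step 3: <C=1, E=∅, K=[fun :: let v]>
step 4: <C=-3, E={y↦1}, K=[let v]>
step 5: <C=(let p = v in 4), E={v↦-3}, K=∅>
step 6: <C=v, E={v↦-3}, K=[let p]>
step 7: <C=4, E={p↦-3, v↦-3}, K=∅>
→ final value 4

Answer: 4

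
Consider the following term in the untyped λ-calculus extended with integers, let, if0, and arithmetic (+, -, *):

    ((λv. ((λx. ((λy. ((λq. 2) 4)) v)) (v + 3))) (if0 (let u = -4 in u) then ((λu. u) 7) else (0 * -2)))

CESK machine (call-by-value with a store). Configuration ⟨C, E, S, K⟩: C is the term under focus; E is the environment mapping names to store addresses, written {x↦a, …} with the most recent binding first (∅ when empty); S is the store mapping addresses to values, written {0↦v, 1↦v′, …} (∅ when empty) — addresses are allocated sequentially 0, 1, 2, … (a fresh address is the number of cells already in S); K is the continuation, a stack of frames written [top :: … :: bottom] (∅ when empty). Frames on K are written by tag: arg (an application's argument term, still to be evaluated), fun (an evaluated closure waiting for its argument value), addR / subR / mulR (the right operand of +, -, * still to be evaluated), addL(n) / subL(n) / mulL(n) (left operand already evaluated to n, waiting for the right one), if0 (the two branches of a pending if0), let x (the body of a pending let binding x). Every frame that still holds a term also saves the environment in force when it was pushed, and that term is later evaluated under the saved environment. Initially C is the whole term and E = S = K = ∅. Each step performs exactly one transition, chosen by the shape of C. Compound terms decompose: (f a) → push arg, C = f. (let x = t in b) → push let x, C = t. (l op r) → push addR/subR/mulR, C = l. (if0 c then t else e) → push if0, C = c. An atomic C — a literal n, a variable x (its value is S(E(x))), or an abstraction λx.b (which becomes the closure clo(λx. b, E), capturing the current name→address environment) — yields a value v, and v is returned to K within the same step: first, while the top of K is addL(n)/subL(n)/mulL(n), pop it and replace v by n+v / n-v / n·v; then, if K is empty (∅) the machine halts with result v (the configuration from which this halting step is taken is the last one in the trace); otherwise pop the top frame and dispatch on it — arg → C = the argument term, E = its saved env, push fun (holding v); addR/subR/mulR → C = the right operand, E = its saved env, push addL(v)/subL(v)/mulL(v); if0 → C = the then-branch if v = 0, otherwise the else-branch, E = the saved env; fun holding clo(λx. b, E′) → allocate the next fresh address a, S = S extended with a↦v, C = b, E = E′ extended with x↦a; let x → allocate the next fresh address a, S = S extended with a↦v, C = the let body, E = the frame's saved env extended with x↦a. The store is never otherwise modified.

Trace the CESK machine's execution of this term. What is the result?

t=0: ⟨C=((λv. ((λx. ((λy. ((λq. 2) 4)) v)) (v + 3))) (if0 (let u = -4 in u) then ((λu. u) 7) else (0 * -2))); E=∅; S=∅; K=∅⟩
t=1: ⟨C=(λv. ((λx. ((λy. ((λq. 2) 4)) v)) (v + 3))); E=∅; S=∅; K=[arg]⟩
t=2: ⟨C=(if0 (let u = -4 in u) then ((λu. u) 7) else (0 * -2)); E=∅; S=∅; K=[fun]⟩
t=3: ⟨C=(let u = -4 in u); E=∅; S=∅; K=[if0 :: fun]⟩
t=4: ⟨C=-4; E=∅; S=∅; K=[let u :: if0 :: fun]⟩
t=5: ⟨C=u; E={u↦0}; S={0↦-4}; K=[if0 :: fun]⟩
t=6: ⟨C=(0 * -2); E=∅; S={0↦-4}; K=[fun]⟩
t=7: ⟨C=0; E=∅; S={0↦-4}; K=[mulR :: fun]⟩
t=8: ⟨C=-2; E=∅; S={0↦-4}; K=[mulL(0) :: fun]⟩
t=9: ⟨C=((λx. ((λy. ((λq. 2) 4)) v)) (v + 3)); E={v↦1}; S={0↦-4, 1↦0}; K=∅⟩
t=10: ⟨C=(λx. ((λy. ((λq. 2) 4)) v)); E={v↦1}; S={0↦-4, 1↦0}; K=[arg]⟩
t=11: ⟨C=(v + 3); E={v↦1}; S={0↦-4, 1↦0}; K=[fun]⟩
t=12: ⟨C=v; E={v↦1}; S={0↦-4, 1↦0}; K=[addR :: fun]⟩
t=13: ⟨C=3; E={v↦1}; S={0↦-4, 1↦0}; K=[addL(0) :: fun]⟩
t=14: ⟨C=((λy. ((λq. 2) 4)) v); E={x↦2, v↦1}; S={0↦-4, 1↦0, 2↦3}; K=∅⟩
t=15: ⟨C=(λy. ((λq. 2) 4)); E={x↦2, v↦1}; S={0↦-4, 1↦0, 2↦3}; K=[arg]⟩
t=16: ⟨C=v; E={x↦2, v↦1}; S={0↦-4, 1↦0, 2↦3}; K=[fun]⟩
t=17: ⟨C=((λq. 2) 4); E={y↦3, x↦2, v↦1}; S={0↦-4, 1↦0, 2↦3, 3↦0}; K=∅⟩
t=18: ⟨C=(λq. 2); E={y↦3, x↦2, v↦1}; S={0↦-4, 1↦0, 2↦3, 3↦0}; K=[arg]⟩
t=19: ⟨C=4; E={y↦3, x↦2, v↦1}; S={0↦-4, 1↦0, 2↦3, 3↦0}; K=[fun]⟩
t=20: ⟨C=2; E={q↦4, y↦3, x↦2, v↦1}; S={0↦-4, 1↦0, 2↦3, 3↦0, 4↦4}; K=∅⟩
→ final value 2

Answer: 2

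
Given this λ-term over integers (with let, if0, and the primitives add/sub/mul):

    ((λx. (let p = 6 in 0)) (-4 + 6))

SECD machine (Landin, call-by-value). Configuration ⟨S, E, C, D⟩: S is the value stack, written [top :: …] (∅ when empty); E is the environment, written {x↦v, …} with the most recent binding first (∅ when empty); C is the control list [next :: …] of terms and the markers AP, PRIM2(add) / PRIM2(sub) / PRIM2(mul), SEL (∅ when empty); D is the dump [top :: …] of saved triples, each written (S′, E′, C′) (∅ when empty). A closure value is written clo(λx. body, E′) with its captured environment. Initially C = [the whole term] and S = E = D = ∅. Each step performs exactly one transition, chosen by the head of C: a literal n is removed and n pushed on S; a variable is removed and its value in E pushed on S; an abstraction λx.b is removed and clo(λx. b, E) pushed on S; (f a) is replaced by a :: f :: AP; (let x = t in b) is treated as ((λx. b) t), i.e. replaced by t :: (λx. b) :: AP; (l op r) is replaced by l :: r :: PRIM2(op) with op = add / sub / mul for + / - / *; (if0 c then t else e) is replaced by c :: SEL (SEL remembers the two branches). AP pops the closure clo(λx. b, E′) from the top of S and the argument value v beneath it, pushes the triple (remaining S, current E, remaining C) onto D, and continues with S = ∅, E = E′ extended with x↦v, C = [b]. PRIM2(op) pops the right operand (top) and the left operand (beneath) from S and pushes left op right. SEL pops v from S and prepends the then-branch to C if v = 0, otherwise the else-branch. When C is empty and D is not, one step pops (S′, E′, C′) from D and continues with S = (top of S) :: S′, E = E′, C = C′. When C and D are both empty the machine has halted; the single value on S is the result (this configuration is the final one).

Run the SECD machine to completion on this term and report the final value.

Answer: 0

Machine steps:
t=0: [S=∅ | E=∅ | C=[((λx. (let p = 6 in 0)) (-4 + 6))] | D=∅]
t=1: [S=∅ | E=∅ | C=[(-4 + 6) :: (λx. (let p = 6 in 0)) :: AP] | D=∅]
t=2: [S=∅ | E=∅ | C=[-4 :: 6 :: PRIM2(add) :: (λx. (let p = 6 in 0)) :: AP] | D=∅]
t=3: [S=[-4] | E=∅ | C=[6 :: PRIM2(add) :: (λx. (let p = 6 in 0)) :: AP] | D=∅]
t=4: [S=[6 :: -4] | E=∅ | C=[PRIM2(add) :: (λx. (let p = 6 in 0)) :: AP] | D=∅]
t=5: [S=[2] | E=∅ | C=[(λx. (let p = 6 in 0)) :: AP] | D=∅]
t=6: [S=[clo(λx. (let p = 6 in 0), ∅) :: 2] | E=∅ | C=[AP] | D=∅]
t=7: [S=∅ | E={x↦2} | C=[(let p = 6 in 0)] | D=[(∅, ∅, ∅)]]
t=8: [S=∅ | E={x↦2} | C=[6 :: (λp. 0) :: AP] | D=[(∅, ∅, ∅)]]
t=9: [S=[6] | E={x↦2} | C=[(λp. 0) :: AP] | D=[(∅, ∅, ∅)]]
t=10: [S=[clo(λp. 0, {x↦2}) :: 6] | E={x↦2} | C=[AP] | D=[(∅, ∅, ∅)]]
t=11: [S=∅ | E={p↦6, x↦2} | C=[0] | D=[(∅, {x↦2}, ∅) :: (∅, ∅, ∅)]]
t=12: [S=[0] | E={p↦6, x↦2} | C=∅ | D=[(∅, {x↦2}, ∅) :: (∅, ∅, ∅)]]
t=13: [S=[0] | E={x↦2} | C=∅ | D=[(∅, ∅, ∅)]]
t=14: [S=[0] | E=∅ | C=∅ | D=∅]
→ final value 0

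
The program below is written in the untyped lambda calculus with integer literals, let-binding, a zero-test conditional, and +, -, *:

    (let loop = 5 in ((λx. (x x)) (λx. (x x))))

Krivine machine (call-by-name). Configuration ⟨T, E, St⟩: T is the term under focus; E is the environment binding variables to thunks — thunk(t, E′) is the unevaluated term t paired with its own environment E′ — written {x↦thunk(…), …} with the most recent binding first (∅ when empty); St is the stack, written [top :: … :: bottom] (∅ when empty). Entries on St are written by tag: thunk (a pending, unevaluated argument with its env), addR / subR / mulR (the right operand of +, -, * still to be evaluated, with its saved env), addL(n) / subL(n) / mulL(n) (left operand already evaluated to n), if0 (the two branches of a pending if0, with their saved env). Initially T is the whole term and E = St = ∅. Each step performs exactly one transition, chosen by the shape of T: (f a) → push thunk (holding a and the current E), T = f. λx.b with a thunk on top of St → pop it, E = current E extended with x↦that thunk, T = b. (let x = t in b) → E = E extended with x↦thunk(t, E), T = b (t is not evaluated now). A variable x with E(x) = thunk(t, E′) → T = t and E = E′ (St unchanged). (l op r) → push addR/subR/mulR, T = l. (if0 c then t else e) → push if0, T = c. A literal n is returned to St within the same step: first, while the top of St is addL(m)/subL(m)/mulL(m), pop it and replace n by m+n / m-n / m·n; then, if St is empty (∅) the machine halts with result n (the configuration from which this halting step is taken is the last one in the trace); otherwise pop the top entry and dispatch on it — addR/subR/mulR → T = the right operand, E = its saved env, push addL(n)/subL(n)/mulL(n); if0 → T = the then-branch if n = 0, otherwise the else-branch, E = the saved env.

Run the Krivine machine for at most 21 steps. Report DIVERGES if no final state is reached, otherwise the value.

[0] [T=(let loop = 5 in ((λx. (x x)) (λx. (x x)))) | E=∅ | St=∅]
[1] [T=((λx. (x x)) (λx. (x x))) | E={loop↦thunk(5, ∅)} | St=∅]
[2] [T=(λx. (x x)) | E={loop↦thunk(5, ∅)} | St=[thunk]]
[3] [T=(x x) | E={x↦thunk((λx. (x x)), {loop↦thunk(5, ∅)}), loop↦thunk(5, ∅)} | St=∅]
[4] [T=x | E={x↦thunk((λx. (x x)), {loop↦thunk(5, ∅)}), loop↦thunk(5, ∅)} | St=[thunk]]
[5] [T=(λx. (x x)) | E={loop↦thunk(5, ∅)} | St=[thunk]]
[6] [T=(x x) | E={x↦thunk(x, {x↦thunk((λx. (x x)), {loop↦thunk(5, ∅)}), loop↦thunk(5, ∅)}), loop↦thunk(5, ∅)} | St=∅]
[7] [T=x | E={x↦thunk(x, {x↦thunk((λx. (x x)), {loop↦thunk(5, ∅)}), loop↦thunk(5, ∅)}), loop↦thunk(5, ∅)} | St=[thunk]]
[8] [T=x | E={x↦thunk((λx. (x x)), {loop↦thunk(5, ∅)}), loop↦thunk(5, ∅)} | St=[thunk]]
[9] [T=(λx. (x x)) | E={loop↦thunk(5, ∅)} | St=[thunk]]
[10] [T=(x x) | E={x↦thunk(x, {x↦thunk(x, {x↦thunk((λx. (x x)), {loop↦thunk(5, ∅)}), loop↦thunk(5, ∅)}), loop↦thunk(5, ∅)}), loop↦thunk(5, ∅)} | St=∅]
[11] [T=x | E={x↦thunk(x, {x↦thunk(x, {x↦thunk((λx. (x x)), {loop↦thunk(5, ∅)}), loop↦thunk(5, ∅)}), loop↦thunk(5, ∅)}), loop↦thunk(5, ∅)} | St=[thunk]]
[12] [T=x | E={x↦thunk(x, {x↦thunk((λx. (x x)), {loop↦thunk(5, ∅)}), loop↦thunk(5, ∅)}), loop↦thunk(5, ∅)} | St=[thunk]]
[13] [T=x | E={x↦thunk((λx. (x x)), {loop↦thunk(5, ∅)}), loop↦thunk(5, ∅)} | St=[thunk]]
[14] [T=(λx. (x x)) | E={loop↦thunk(5, ∅)} | St=[thunk]]
[15] [T=(x x) | E={x↦thunk(x, {x↦thunk(x, {x↦thunk(x, {x↦thunk((λx. (x x)), {loop↦thunk(5, ∅)}), loop↦thunk(5, ∅)}), loop↦thunk(5, ∅)}), loop↦thunk(5, ∅)}), loop↦thunk(5, ∅)} | St=∅]
[16] [T=x | E={x↦thunk(x, {x↦thunk(x, {x↦thunk(x, {x↦thunk((λx. (x x)), {loop↦thunk(5, ∅)}), loop↦thunk(5, ∅)}), loop↦thunk(5, ∅)}), loop↦thunk(5, ∅)}), loop↦thunk(5, ∅)} | St=[thunk]]
[17] [T=x | E={x↦thunk(x, {x↦thunk(x, {x↦thunk((λx. (x x)), {loop↦thunk(5, ∅)}), loop↦thunk(5, ∅)}), loop↦thunk(5, ∅)}), loop↦thunk(5, ∅)} | St=[thunk]]
[18] [T=x | E={x↦thunk(x, {x↦thunk((λx. (x x)), {loop↦thunk(5, ∅)}), loop↦thunk(5, ∅)}), loop↦thunk(5, ∅)} | St=[thunk]]
[19] [T=x | E={x↦thunk((λx. (x x)), {loop↦thunk(5, ∅)}), loop↦thunk(5, ∅)} | St=[thunk]]
[20] [T=(λx. (x x)) | E={loop↦thunk(5, ∅)} | St=[thunk]]
[21] [T=(x x) | E={x↦thunk(x, {x↦thunk(x, {x↦thunk(x, {x↦thunk(x, {x↦thunk((λx. (x x)), {loop↦thunk(5, ∅)}), loop↦thunk(5, ∅)}), loop↦thunk(5, ∅)}), loop↦thunk(5, ∅)}), loop↦thunk(5, ∅)}), loop↦thunk(5, ∅)} | St=∅]
→ 21 transitions taken and the configuration is still not final: no result within 21 steps

Answer: DIVERGES (no final state within 21 steps)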